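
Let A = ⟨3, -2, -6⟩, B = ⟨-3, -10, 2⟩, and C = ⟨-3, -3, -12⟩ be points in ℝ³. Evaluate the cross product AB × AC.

AB = (-6, -8, 8)
AC = (-6, -1, -6)
i: (-8)·(-6) - 8·(-1) = 48 - (-8) = 56
j: 8·(-6) - (-6)·(-6) = -48 - 36 = -84
k: (-6)·(-1) - (-8)·(-6) = 6 - 48 = -42
AB × AC = (56, -84, -42)

(56, -84, -42)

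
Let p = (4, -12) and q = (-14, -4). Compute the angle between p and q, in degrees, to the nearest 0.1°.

p · q = 4·(-14) + (-12)·(-4) = -56 + 48 = -8
|p|² = 16 + 144 = 160,  |p| = √160 ≈ 12.649111
|q|² = 196 + 16 = 212,  |q| = √212 ≈ 14.560220
cos θ = -8 / (12.649111 · 14.560220) ≈ -0.04344
θ = arccos(-0.04344) ≈ 92.5°

92.5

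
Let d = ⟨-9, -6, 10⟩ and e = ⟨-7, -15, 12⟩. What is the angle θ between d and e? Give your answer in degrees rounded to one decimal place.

d · e = (-9)·(-7) + (-6)·(-15) + 10·12 = 63 + 90 + 120 = 273
|d|² = 81 + 36 + 100 = 217,  |d| = √217 ≈ 14.730920
|e|² = 49 + 225 + 144 = 418,  |e| = √418 ≈ 20.445048
cos θ = 273 / (14.730920 · 20.445048) ≈ 0.90645
θ = arccos(0.90645) ≈ 25.0°

25.0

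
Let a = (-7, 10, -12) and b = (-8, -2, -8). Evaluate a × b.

i: 10·(-8) - (-12)·(-2) = -80 - 24 = -104
j: (-12)·(-8) - (-7)·(-8) = 96 - 56 = 40
k: (-7)·(-2) - 10·(-8) = 14 - (-80) = 94
a × b = (-104, 40, 94)

(-104, 40, 94)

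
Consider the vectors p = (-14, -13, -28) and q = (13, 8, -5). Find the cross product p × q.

i: (-13)·(-5) - (-28)·8 = 65 - (-224) = 289
j: (-28)·13 - (-14)·(-5) = -364 - 70 = -434
k: (-14)·8 - (-13)·13 = -112 - (-169) = 57
p × q = (289, -434, 57)

(289, -434, 57)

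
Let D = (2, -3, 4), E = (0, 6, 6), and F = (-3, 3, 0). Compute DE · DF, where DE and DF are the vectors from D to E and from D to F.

DE = E − D = (-2, 9, 2)
DF = F − D = (-5, 6, -4)
DE · DF = (-2)·(-5) + 9·6 + 2·(-4) = 10 + 54 - 8 = 56

56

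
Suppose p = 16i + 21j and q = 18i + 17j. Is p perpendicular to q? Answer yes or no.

p · q = 16·18 + 21·17 = 288 + 357 = 645
Nonzero, so the vectors are not orthogonal.

no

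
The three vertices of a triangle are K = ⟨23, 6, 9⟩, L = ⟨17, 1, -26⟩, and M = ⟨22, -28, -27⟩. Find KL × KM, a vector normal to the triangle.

(-1010, -181, 199)

KL = (-6, -5, -35)
KM = (-1, -34, -36)
i: (-5)·(-36) - (-35)·(-34) = 180 - 1190 = -1010
j: (-35)·(-1) - (-6)·(-36) = 35 - 216 = -181
k: (-6)·(-34) - (-5)·(-1) = 204 - 5 = 199
KL × KM = (-1010, -181, 199)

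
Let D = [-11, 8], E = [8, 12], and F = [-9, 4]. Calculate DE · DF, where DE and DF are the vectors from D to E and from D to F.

22

DE = E − D = (19, 4)
DF = F − D = (2, -4)
DE · DF = 19·2 + 4·(-4) = 38 - 16 = 22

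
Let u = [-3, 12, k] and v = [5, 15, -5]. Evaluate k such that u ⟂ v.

u · v = (-3)·5 + 12·15 + k·(-5) = 165 - 5k
Set equal to 0: -5k = -165, so k = 33.

33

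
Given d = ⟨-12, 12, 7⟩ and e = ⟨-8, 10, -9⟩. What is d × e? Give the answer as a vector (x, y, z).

(-178, -164, -24)

i: 12·(-9) - 7·10 = -108 - 70 = -178
j: 7·(-8) - (-12)·(-9) = -56 - 108 = -164
k: (-12)·10 - 12·(-8) = -120 - (-96) = -24
d × e = (-178, -164, -24)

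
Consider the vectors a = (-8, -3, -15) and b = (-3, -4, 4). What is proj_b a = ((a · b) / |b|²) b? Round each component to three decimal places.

(1.756, 2.341, -2.341)

a · b = (-8)·(-3) + (-3)·(-4) + (-15)·4 = 24 + 12 - 60 = -24
|b|² = 9 + 16 + 16 = 41
proj_b a = (-24/41) · (-3, -4, 4) ≈ (1.756, 2.341, -2.341)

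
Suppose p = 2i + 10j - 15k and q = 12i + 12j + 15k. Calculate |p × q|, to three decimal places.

402.760

i: 10·15 - (-15)·12 = 150 - (-180) = 330
j: (-15)·12 - 2·15 = -180 - 30 = -210
k: 2·12 - 10·12 = 24 - 120 = -96
p × q = (330, -210, -96)
|p × q| = √(330² + (-210)² + (-96)²) = √162216 ≈ 402.7605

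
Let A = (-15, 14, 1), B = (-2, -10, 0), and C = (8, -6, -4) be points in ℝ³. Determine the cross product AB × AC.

(100, 42, 292)

AB = (13, -24, -1)
AC = (23, -20, -5)
i: (-24)·(-5) - (-1)·(-20) = 120 - 20 = 100
j: (-1)·23 - 13·(-5) = -23 - (-65) = 42
k: 13·(-20) - (-24)·23 = -260 - (-552) = 292
AB × AC = (100, 42, 292)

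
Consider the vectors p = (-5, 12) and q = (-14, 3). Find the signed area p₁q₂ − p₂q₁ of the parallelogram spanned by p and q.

(-5)·3 - 12·(-14) = -15 - (-168) = 153

153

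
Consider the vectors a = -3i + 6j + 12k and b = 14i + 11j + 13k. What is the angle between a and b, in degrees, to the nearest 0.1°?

53.6

a · b = (-3)·14 + 6·11 + 12·13 = -42 + 66 + 156 = 180
|a|² = 9 + 36 + 144 = 189,  |a| = √189 ≈ 13.747727
|b|² = 196 + 121 + 169 = 486,  |b| = √486 ≈ 22.045408
cos θ = 180 / (13.747727 · 22.045408) ≈ 0.59391
θ = arccos(0.59391) ≈ 53.6°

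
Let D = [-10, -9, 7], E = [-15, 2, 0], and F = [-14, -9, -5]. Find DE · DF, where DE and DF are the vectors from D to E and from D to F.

104

DE = E − D = (-5, 11, -7)
DF = F − D = (-4, 0, -12)
DE · DF = (-5)·(-4) + 11·0 + (-7)·(-12) = 20 + 0 + 84 = 104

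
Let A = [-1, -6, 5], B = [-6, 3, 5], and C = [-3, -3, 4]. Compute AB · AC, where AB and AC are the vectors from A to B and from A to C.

37

AB = B − A = (-5, 9, 0)
AC = C − A = (-2, 3, -1)
AB · AC = (-5)·(-2) + 9·3 + 0·(-1) = 10 + 27 + 0 = 37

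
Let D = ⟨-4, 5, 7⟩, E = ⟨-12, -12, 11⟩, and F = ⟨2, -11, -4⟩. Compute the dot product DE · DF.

180

DE = E − D = (-8, -17, 4)
DF = F − D = (6, -16, -11)
DE · DF = (-8)·6 + (-17)·(-16) + 4·(-11) = -48 + 272 - 44 = 180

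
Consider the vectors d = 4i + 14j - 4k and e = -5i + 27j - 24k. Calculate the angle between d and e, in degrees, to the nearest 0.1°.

34.5

d · e = 4·(-5) + 14·27 + (-4)·(-24) = -20 + 378 + 96 = 454
|d|² = 16 + 196 + 16 = 228,  |d| = √228 ≈ 15.099669
|e|² = 25 + 729 + 576 = 1330,  |e| = √1330 ≈ 36.469165
cos θ = 454 / (15.099669 · 36.469165) ≈ 0.82445
θ = arccos(0.82445) ≈ 34.5°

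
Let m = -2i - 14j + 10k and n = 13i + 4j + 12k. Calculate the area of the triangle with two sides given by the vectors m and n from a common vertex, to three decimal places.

155.929

i: (-14)·12 - 10·4 = -168 - 40 = -208
j: 10·13 - (-2)·12 = 130 - (-24) = 154
k: (-2)·4 - (-14)·13 = -8 - (-182) = 174
m × n = (-208, 154, 174)
|m × n| = √((-208)² + 154² + 174²) = √97256 ≈ 311.8589
area = ½ · 311.8589 ≈ 155.929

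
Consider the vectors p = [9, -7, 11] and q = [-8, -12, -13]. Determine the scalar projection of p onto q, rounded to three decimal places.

p · q = 9·(-8) + (-7)·(-12) + 11·(-13) = -72 + 84 - 143 = -131
|q| = √(64 + 144 + 169) = √377 ≈ 19.4165
comp_q p = -131 / √377 ≈ -6.747

-6.747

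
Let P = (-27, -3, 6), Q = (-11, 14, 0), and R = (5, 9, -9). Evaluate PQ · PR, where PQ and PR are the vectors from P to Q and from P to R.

PQ = Q − P = (16, 17, -6)
PR = R − P = (32, 12, -15)
PQ · PR = 16·32 + 17·12 + (-6)·(-15) = 512 + 204 + 90 = 806

806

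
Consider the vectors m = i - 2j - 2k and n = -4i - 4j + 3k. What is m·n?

m · n = 1·(-4) + (-2)·(-4) + (-2)·3 = -4 + 8 - 6 = -2

-2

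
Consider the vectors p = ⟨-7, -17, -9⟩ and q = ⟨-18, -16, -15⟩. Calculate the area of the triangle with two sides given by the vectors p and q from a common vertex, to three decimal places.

i: (-17)·(-15) - (-9)·(-16) = 255 - 144 = 111
j: (-9)·(-18) - (-7)·(-15) = 162 - 105 = 57
k: (-7)·(-16) - (-17)·(-18) = 112 - 306 = -194
p × q = (111, 57, -194)
|p × q| = √(111² + 57² + (-194)²) = √53206 ≈ 230.6643
area = ½ · 230.6643 ≈ 115.332

115.332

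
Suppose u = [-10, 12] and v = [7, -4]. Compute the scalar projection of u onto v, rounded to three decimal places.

u · v = (-10)·7 + 12·(-4) = -70 - 48 = -118
|v| = √(49 + 16) = √65 ≈ 8.0623
comp_v u = -118 / √65 ≈ -14.636

-14.636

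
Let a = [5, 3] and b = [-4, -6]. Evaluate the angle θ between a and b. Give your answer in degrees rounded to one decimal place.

154.7

a · b = 5·(-4) + 3·(-6) = -20 - 18 = -38
|a|² = 25 + 9 = 34,  |a| = √34 ≈ 5.830952
|b|² = 16 + 36 = 52,  |b| = √52 ≈ 7.211103
cos θ = -38 / (5.830952 · 7.211103) ≈ -0.90374
θ = arccos(-0.90374) ≈ 154.7°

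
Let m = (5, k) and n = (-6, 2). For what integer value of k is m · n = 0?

15

m · n = 5·(-6) + k·2 = -30 + 2k
Set equal to 0: 2k = 30, so k = 15.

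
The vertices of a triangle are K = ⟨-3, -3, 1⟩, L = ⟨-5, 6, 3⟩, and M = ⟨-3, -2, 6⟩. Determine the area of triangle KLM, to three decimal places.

22.096

KL = (-2, 9, 2),  KM = (0, 1, 5)
i: 9·5 - 2·1 = 45 - 2 = 43
j: 2·0 - (-2)·5 = 0 - (-10) = 10
k: (-2)·1 - 9·0 = -2 - 0 = -2
KL × KM = (43, 10, -2)
|KL × KM| = √1953 ≈ 44.1928
area = ½ · 44.1928 ≈ 22.096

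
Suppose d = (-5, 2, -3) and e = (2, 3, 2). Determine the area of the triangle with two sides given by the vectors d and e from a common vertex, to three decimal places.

i: 2·2 - (-3)·3 = 4 - (-9) = 13
j: (-3)·2 - (-5)·2 = -6 - (-10) = 4
k: (-5)·3 - 2·2 = -15 - 4 = -19
d × e = (13, 4, -19)
|d × e| = √(13² + 4² + (-19)²) = √546 ≈ 23.3666
area = ½ · 23.3666 ≈ 11.683

11.683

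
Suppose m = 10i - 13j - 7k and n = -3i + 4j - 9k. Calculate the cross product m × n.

i: (-13)·(-9) - (-7)·4 = 117 - (-28) = 145
j: (-7)·(-3) - 10·(-9) = 21 - (-90) = 111
k: 10·4 - (-13)·(-3) = 40 - 39 = 1
m × n = (145, 111, 1)

(145, 111, 1)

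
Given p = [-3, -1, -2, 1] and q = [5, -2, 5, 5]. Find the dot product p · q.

-18

p · q = (-3)·5 + (-1)·(-2) + (-2)·5 + 1·5 = -15 + 2 - 10 + 5 = -18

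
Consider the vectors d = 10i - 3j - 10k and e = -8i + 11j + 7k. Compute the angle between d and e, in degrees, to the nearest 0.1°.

d · e = 10·(-8) + (-3)·11 + (-10)·7 = -80 - 33 - 70 = -183
|d|² = 100 + 9 + 100 = 209,  |d| = √209 ≈ 14.456832
|e|² = 64 + 121 + 49 = 234,  |e| = √234 ≈ 15.297059
cos θ = -183 / (14.456832 · 15.297059) ≈ -0.82750
θ = arccos(-0.82750) ≈ 145.8°

145.8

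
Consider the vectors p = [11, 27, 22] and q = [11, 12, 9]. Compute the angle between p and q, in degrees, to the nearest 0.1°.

p · q = 11·11 + 27·12 + 22·9 = 121 + 324 + 198 = 643
|p|² = 121 + 729 + 484 = 1334,  |p| = √1334 ≈ 36.523965
|q|² = 121 + 144 + 81 = 346,  |q| = √346 ≈ 18.601075
cos θ = 643 / (36.523965 · 18.601075) ≈ 0.94644
θ = arccos(0.94644) ≈ 18.8°

18.8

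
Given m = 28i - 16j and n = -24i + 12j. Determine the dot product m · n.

m · n = 28·(-24) + (-16)·12 = -672 - 192 = -864

-864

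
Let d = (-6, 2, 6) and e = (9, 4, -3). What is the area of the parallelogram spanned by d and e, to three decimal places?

62.929

i: 2·(-3) - 6·4 = -6 - 24 = -30
j: 6·9 - (-6)·(-3) = 54 - 18 = 36
k: (-6)·4 - 2·9 = -24 - 18 = -42
d × e = (-30, 36, -42)
|d × e| = √((-30)² + 36² + (-42)²) = √3960 ≈ 62.9285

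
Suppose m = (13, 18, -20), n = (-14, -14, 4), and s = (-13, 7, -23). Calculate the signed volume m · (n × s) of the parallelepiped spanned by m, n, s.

2690

n × s:
i: (-14)·(-23) - 4·7 = 322 - 28 = 294
j: 4·(-13) - (-14)·(-23) = -52 - 322 = -374
k: (-14)·7 - (-14)·(-13) = -98 - 182 = -280
n × s = (294, -374, -280)
m · (n × s) = 13·294 + 18·(-374) + (-20)·(-280) = 3822 - 6732 + 5600 = 2690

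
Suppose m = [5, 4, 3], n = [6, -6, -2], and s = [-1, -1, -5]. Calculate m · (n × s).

n × s:
i: (-6)·(-5) - (-2)·(-1) = 30 - 2 = 28
j: (-2)·(-1) - 6·(-5) = 2 - (-30) = 32
k: 6·(-1) - (-6)·(-1) = -6 - 6 = -12
n × s = (28, 32, -12)
m · (n × s) = 5·28 + 4·32 + 3·(-12) = 140 + 128 - 36 = 232

232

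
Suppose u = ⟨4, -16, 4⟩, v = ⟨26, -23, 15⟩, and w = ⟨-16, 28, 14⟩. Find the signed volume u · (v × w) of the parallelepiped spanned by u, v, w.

v × w:
i: (-23)·14 - 15·28 = -322 - 420 = -742
j: 15·(-16) - 26·14 = -240 - 364 = -604
k: 26·28 - (-23)·(-16) = 728 - 368 = 360
v × w = (-742, -604, 360)
u · (v × w) = 4·(-742) + (-16)·(-604) + 4·360 = -2968 + 9664 + 1440 = 8136

8136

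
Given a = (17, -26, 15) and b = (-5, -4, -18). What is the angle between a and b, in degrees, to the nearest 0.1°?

a · b = 17·(-5) + (-26)·(-4) + 15·(-18) = -85 + 104 - 270 = -251
|a|² = 289 + 676 + 225 = 1190,  |a| = √1190 ≈ 34.496377
|b|² = 25 + 16 + 324 = 365,  |b| = √365 ≈ 19.104973
cos θ = -251 / (34.496377 · 19.104973) ≈ -0.38085
θ = arccos(-0.38085) ≈ 112.4°

112.4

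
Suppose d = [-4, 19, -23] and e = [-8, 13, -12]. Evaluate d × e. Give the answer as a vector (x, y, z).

(71, 136, 100)

i: 19·(-12) - (-23)·13 = -228 - (-299) = 71
j: (-23)·(-8) - (-4)·(-12) = 184 - 48 = 136
k: (-4)·13 - 19·(-8) = -52 - (-152) = 100
d × e = (71, 136, 100)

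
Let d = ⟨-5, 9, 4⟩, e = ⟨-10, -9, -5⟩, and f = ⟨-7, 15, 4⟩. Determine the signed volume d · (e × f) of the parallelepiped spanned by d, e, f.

e × f:
i: (-9)·4 - (-5)·15 = -36 - (-75) = 39
j: (-5)·(-7) - (-10)·4 = 35 - (-40) = 75
k: (-10)·15 - (-9)·(-7) = -150 - 63 = -213
e × f = (39, 75, -213)
d · (e × f) = (-5)·39 + 9·75 + 4·(-213) = -195 + 675 - 852 = -372

-372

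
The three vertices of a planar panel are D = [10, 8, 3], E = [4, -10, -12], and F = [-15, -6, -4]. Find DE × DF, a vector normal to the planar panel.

DE = (-6, -18, -15)
DF = (-25, -14, -7)
i: (-18)·(-7) - (-15)·(-14) = 126 - 210 = -84
j: (-15)·(-25) - (-6)·(-7) = 375 - 42 = 333
k: (-6)·(-14) - (-18)·(-25) = 84 - 450 = -366
DE × DF = (-84, 333, -366)

(-84, 333, -366)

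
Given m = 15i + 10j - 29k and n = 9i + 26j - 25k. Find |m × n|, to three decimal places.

597.505

i: 10·(-25) - (-29)·26 = -250 - (-754) = 504
j: (-29)·9 - 15·(-25) = -261 - (-375) = 114
k: 15·26 - 10·9 = 390 - 90 = 300
m × n = (504, 114, 300)
|m × n| = √(504² + 114² + 300²) = √357012 ≈ 597.5048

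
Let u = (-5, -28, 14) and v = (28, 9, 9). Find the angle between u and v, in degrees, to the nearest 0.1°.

105.8

u · v = (-5)·28 + (-28)·9 + 14·9 = -140 - 252 + 126 = -266
|u|² = 25 + 784 + 196 = 1005,  |u| = √1005 ≈ 31.701735
|v|² = 784 + 81 + 81 = 946,  |v| = √946 ≈ 30.757113
cos θ = -266 / (31.701735 · 30.757113) ≈ -0.27281
θ = arccos(-0.27281) ≈ 105.8°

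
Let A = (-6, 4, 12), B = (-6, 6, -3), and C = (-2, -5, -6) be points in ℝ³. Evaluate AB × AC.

(-171, -60, -8)

AB = (0, 2, -15)
AC = (4, -9, -18)
i: 2·(-18) - (-15)·(-9) = -36 - 135 = -171
j: (-15)·4 - 0·(-18) = -60 - 0 = -60
k: 0·(-9) - 2·4 = 0 - 8 = -8
AB × AC = (-171, -60, -8)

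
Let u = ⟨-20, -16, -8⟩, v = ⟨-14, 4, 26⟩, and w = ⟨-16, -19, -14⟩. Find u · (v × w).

-1608

v × w:
i: 4·(-14) - 26·(-19) = -56 - (-494) = 438
j: 26·(-16) - (-14)·(-14) = -416 - 196 = -612
k: (-14)·(-19) - 4·(-16) = 266 - (-64) = 330
v × w = (438, -612, 330)
u · (v × w) = (-20)·438 + (-16)·(-612) + (-8)·330 = -8760 + 9792 - 2640 = -1608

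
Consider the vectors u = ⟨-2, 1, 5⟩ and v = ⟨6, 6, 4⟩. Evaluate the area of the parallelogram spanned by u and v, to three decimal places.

49.437

i: 1·4 - 5·6 = 4 - 30 = -26
j: 5·6 - (-2)·4 = 30 - (-8) = 38
k: (-2)·6 - 1·6 = -12 - 6 = -18
u × v = (-26, 38, -18)
|u × v| = √((-26)² + 38² + (-18)²) = √2444 ≈ 49.4368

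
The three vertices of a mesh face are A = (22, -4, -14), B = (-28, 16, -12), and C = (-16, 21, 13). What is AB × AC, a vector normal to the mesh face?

(490, 1274, -490)

AB = (-50, 20, 2)
AC = (-38, 25, 27)
i: 20·27 - 2·25 = 540 - 50 = 490
j: 2·(-38) - (-50)·27 = -76 - (-1350) = 1274
k: (-50)·25 - 20·(-38) = -1250 - (-760) = -490
AB × AC = (490, 1274, -490)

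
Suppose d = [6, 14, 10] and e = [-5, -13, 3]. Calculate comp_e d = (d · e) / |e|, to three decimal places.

-12.774

d · e = 6·(-5) + 14·(-13) + 10·3 = -30 - 182 + 30 = -182
|e| = √(25 + 169 + 9) = √203 ≈ 14.2478
comp_e d = -182 / √203 ≈ -12.774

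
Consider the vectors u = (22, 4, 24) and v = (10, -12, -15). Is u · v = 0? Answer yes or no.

no

u · v = 22·10 + 4·(-12) + 24·(-15) = 220 - 48 - 360 = -188
Nonzero, so the vectors are not orthogonal.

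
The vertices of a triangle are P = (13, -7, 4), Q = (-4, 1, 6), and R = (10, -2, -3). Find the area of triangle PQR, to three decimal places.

PQ = (-17, 8, 2),  PR = (-3, 5, -7)
i: 8·(-7) - 2·5 = -56 - 10 = -66
j: 2·(-3) - (-17)·(-7) = -6 - 119 = -125
k: (-17)·5 - 8·(-3) = -85 - (-24) = -61
PQ × PR = (-66, -125, -61)
|PQ × PR| = √23702 ≈ 153.9545
area = ½ · 153.9545 ≈ 76.977

76.977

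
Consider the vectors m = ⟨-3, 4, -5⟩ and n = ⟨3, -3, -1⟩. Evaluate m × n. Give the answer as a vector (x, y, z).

i: 4·(-1) - (-5)·(-3) = -4 - 15 = -19
j: (-5)·3 - (-3)·(-1) = -15 - 3 = -18
k: (-3)·(-3) - 4·3 = 9 - 12 = -3
m × n = (-19, -18, -3)

(-19, -18, -3)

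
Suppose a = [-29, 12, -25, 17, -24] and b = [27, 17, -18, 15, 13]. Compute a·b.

a · b = (-29)·27 + 12·17 + (-25)·(-18) + 17·15 + (-24)·13 = -783 + 204 + 450 + 255 - 312 = -186

-186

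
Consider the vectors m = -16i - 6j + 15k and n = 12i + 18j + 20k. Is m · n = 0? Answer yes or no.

yes

m · n = (-16)·12 + (-6)·18 + 15·20 = -192 - 108 + 300 = 0
Zero, so the vectors are orthogonal.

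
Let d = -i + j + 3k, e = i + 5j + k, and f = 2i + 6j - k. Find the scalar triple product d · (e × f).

e × f:
i: 5·(-1) - 1·6 = -5 - 6 = -11
j: 1·2 - 1·(-1) = 2 - (-1) = 3
k: 1·6 - 5·2 = 6 - 10 = -4
e × f = (-11, 3, -4)
d · (e × f) = (-1)·(-11) + 1·3 + 3·(-4) = 11 + 3 - 12 = 2

2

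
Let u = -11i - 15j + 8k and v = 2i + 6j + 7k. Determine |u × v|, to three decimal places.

182.631

i: (-15)·7 - 8·6 = -105 - 48 = -153
j: 8·2 - (-11)·7 = 16 - (-77) = 93
k: (-11)·6 - (-15)·2 = -66 - (-30) = -36
u × v = (-153, 93, -36)
|u × v| = √((-153)² + 93² + (-36)²) = √33354 ≈ 182.6308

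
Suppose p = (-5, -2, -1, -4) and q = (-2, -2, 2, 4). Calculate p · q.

-4

p · q = (-5)·(-2) + (-2)·(-2) + (-1)·2 + (-4)·4 = 10 + 4 - 2 - 16 = -4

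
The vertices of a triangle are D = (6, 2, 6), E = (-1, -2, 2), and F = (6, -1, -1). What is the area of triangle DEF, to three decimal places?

DE = (-7, -4, -4),  DF = (0, -3, -7)
i: (-4)·(-7) - (-4)·(-3) = 28 - 12 = 16
j: (-4)·0 - (-7)·(-7) = 0 - 49 = -49
k: (-7)·(-3) - (-4)·0 = 21 - 0 = 21
DE × DF = (16, -49, 21)
|DE × DF| = √3098 ≈ 55.6597
area = ½ · 55.6597 ≈ 27.830

27.830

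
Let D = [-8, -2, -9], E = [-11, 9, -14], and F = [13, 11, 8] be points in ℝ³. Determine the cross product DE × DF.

(252, -54, -270)

DE = (-3, 11, -5)
DF = (21, 13, 17)
i: 11·17 - (-5)·13 = 187 - (-65) = 252
j: (-5)·21 - (-3)·17 = -105 - (-51) = -54
k: (-3)·13 - 11·21 = -39 - 231 = -270
DE × DF = (252, -54, -270)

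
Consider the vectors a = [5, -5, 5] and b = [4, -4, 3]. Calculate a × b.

i: (-5)·3 - 5·(-4) = -15 - (-20) = 5
j: 5·4 - 5·3 = 20 - 15 = 5
k: 5·(-4) - (-5)·4 = -20 - (-20) = 0
a × b = (5, 5, 0)

(5, 5, 0)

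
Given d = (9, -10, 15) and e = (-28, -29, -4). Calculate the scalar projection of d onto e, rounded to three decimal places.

-0.543

d · e = 9·(-28) + (-10)·(-29) + 15·(-4) = -252 + 290 - 60 = -22
|e| = √(784 + 841 + 16) = √1641 ≈ 40.5093
comp_e d = -22 / √1641 ≈ -0.543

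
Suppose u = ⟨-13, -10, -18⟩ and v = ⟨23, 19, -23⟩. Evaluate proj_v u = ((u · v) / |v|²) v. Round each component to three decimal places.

u · v = (-13)·23 + (-10)·19 + (-18)·(-23) = -299 - 190 + 414 = -75
|v|² = 529 + 361 + 529 = 1419
proj_v u = (-75/1419) · (23, 19, -23) ≈ (-1.216, -1.004, 1.216)

(-1.216, -1.004, 1.216)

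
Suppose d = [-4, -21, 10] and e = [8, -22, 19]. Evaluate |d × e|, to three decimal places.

i: (-21)·19 - 10·(-22) = -399 - (-220) = -179
j: 10·8 - (-4)·19 = 80 - (-76) = 156
k: (-4)·(-22) - (-21)·8 = 88 - (-168) = 256
d × e = (-179, 156, 256)
|d × e| = √((-179)² + 156² + 256²) = √121913 ≈ 349.1604

349.160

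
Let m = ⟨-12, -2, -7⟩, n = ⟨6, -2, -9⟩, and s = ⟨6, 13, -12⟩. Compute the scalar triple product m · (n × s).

n × s:
i: (-2)·(-12) - (-9)·13 = 24 - (-117) = 141
j: (-9)·6 - 6·(-12) = -54 - (-72) = 18
k: 6·13 - (-2)·6 = 78 - (-12) = 90
n × s = (141, 18, 90)
m · (n × s) = (-12)·141 + (-2)·18 + (-7)·90 = -1692 - 36 - 630 = -2358

-2358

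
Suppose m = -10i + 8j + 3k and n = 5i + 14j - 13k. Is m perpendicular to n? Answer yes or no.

no

m · n = (-10)·5 + 8·14 + 3·(-13) = -50 + 112 - 39 = 23
Nonzero, so the vectors are not orthogonal.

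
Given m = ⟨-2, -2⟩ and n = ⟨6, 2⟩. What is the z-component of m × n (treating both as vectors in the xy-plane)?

(-2)·2 - (-2)·6 = -4 - (-12) = 8

8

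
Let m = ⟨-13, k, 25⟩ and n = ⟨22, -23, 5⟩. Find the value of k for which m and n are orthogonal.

m · n = (-13)·22 + k·(-23) + 25·5 = -161 - 23k
Set equal to 0: -23k = 161, so k = -7.

-7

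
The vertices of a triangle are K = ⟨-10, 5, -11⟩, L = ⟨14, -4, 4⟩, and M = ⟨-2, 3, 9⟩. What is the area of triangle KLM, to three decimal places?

KL = (24, -9, 15),  KM = (8, -2, 20)
i: (-9)·20 - 15·(-2) = -180 - (-30) = -150
j: 15·8 - 24·20 = 120 - 480 = -360
k: 24·(-2) - (-9)·8 = -48 - (-72) = 24
KL × KM = (-150, -360, 24)
|KL × KM| = √152676 ≈ 390.7378
area = ½ · 390.7378 ≈ 195.369

195.369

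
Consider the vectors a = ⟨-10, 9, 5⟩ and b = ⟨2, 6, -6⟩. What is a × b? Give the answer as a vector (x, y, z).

i: 9·(-6) - 5·6 = -54 - 30 = -84
j: 5·2 - (-10)·(-6) = 10 - 60 = -50
k: (-10)·6 - 9·2 = -60 - 18 = -78
a × b = (-84, -50, -78)

(-84, -50, -78)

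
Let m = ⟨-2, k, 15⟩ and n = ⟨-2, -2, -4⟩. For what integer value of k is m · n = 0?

m · n = (-2)·(-2) + k·(-2) + 15·(-4) = -56 - 2k
Set equal to 0: -2k = 56, so k = -28.

-28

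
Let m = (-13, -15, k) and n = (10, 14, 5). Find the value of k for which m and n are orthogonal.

m · n = (-13)·10 + (-15)·14 + k·5 = -340 + 5k
Set equal to 0: 5k = 340, so k = 68.

68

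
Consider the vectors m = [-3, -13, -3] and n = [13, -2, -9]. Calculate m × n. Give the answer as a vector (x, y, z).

(111, -66, 175)

i: (-13)·(-9) - (-3)·(-2) = 117 - 6 = 111
j: (-3)·13 - (-3)·(-9) = -39 - 27 = -66
k: (-3)·(-2) - (-13)·13 = 6 - (-169) = 175
m × n = (111, -66, 175)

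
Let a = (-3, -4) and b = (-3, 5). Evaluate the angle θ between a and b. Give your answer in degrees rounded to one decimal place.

a · b = (-3)·(-3) + (-4)·5 = 9 - 20 = -11
|a|² = 9 + 16 = 25,  |a| = √25 ≈ 5.000000
|b|² = 9 + 25 = 34,  |b| = √34 ≈ 5.830952
cos θ = -11 / (5.000000 · 5.830952) ≈ -0.37730
θ = arccos(-0.37730) ≈ 112.2°

112.2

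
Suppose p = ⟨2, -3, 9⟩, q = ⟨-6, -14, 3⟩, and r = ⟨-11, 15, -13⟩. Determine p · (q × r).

-1589

q × r:
i: (-14)·(-13) - 3·15 = 182 - 45 = 137
j: 3·(-11) - (-6)·(-13) = -33 - 78 = -111
k: (-6)·15 - (-14)·(-11) = -90 - 154 = -244
q × r = (137, -111, -244)
p · (q × r) = 2·137 + (-3)·(-111) + 9·(-244) = 274 + 333 - 2196 = -1589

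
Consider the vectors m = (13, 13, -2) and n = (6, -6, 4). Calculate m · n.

-8

m · n = 13·6 + 13·(-6) + (-2)·4 = 78 - 78 - 8 = -8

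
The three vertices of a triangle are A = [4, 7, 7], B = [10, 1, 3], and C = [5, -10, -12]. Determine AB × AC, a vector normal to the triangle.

(46, 110, -96)

AB = (6, -6, -4)
AC = (1, -17, -19)
i: (-6)·(-19) - (-4)·(-17) = 114 - 68 = 46
j: (-4)·1 - 6·(-19) = -4 - (-114) = 110
k: 6·(-17) - (-6)·1 = -102 - (-6) = -96
AB × AC = (46, 110, -96)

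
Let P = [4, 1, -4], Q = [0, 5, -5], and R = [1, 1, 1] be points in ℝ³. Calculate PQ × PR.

PQ = (-4, 4, -1)
PR = (-3, 0, 5)
i: 4·5 - (-1)·0 = 20 - 0 = 20
j: (-1)·(-3) - (-4)·5 = 3 - (-20) = 23
k: (-4)·0 - 4·(-3) = 0 - (-12) = 12
PQ × PR = (20, 23, 12)

(20, 23, 12)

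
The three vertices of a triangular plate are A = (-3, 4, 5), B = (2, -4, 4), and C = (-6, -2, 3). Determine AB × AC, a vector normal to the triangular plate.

(10, 13, -54)

AB = (5, -8, -1)
AC = (-3, -6, -2)
i: (-8)·(-2) - (-1)·(-6) = 16 - 6 = 10
j: (-1)·(-3) - 5·(-2) = 3 - (-10) = 13
k: 5·(-6) - (-8)·(-3) = -30 - 24 = -54
AB × AC = (10, 13, -54)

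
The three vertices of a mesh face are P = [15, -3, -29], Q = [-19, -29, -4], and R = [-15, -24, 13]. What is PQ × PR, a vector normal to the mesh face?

PQ = (-34, -26, 25)
PR = (-30, -21, 42)
i: (-26)·42 - 25·(-21) = -1092 - (-525) = -567
j: 25·(-30) - (-34)·42 = -750 - (-1428) = 678
k: (-34)·(-21) - (-26)·(-30) = 714 - 780 = -66
PQ × PR = (-567, 678, -66)

(-567, 678, -66)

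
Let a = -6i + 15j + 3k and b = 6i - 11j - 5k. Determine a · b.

a · b = (-6)·6 + 15·(-11) + 3·(-5) = -36 - 165 - 15 = -216

-216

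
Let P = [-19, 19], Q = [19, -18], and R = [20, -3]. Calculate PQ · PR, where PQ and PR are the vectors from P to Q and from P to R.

2296

PQ = Q − P = (38, -37)
PR = R − P = (39, -22)
PQ · PR = 38·39 + (-37)·(-22) = 1482 + 814 = 2296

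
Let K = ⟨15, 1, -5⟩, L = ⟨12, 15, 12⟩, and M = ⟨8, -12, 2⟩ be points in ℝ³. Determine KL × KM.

KL = (-3, 14, 17)
KM = (-7, -13, 7)
i: 14·7 - 17·(-13) = 98 - (-221) = 319
j: 17·(-7) - (-3)·7 = -119 - (-21) = -98
k: (-3)·(-13) - 14·(-7) = 39 - (-98) = 137
KL × KM = (319, -98, 137)

(319, -98, 137)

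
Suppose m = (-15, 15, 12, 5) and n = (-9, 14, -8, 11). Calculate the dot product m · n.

304

m · n = (-15)·(-9) + 15·14 + 12·(-8) + 5·11 = 135 + 210 - 96 + 55 = 304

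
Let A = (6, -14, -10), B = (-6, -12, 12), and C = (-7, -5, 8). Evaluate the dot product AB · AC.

570

AB = B − A = (-12, 2, 22)
AC = C − A = (-13, 9, 18)
AB · AC = (-12)·(-13) + 2·9 + 22·18 = 156 + 18 + 396 = 570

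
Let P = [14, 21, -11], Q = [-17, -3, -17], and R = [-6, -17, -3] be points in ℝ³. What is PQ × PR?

(-420, 368, 698)

PQ = (-31, -24, -6)
PR = (-20, -38, 8)
i: (-24)·8 - (-6)·(-38) = -192 - 228 = -420
j: (-6)·(-20) - (-31)·8 = 120 - (-248) = 368
k: (-31)·(-38) - (-24)·(-20) = 1178 - 480 = 698
PQ × PR = (-420, 368, 698)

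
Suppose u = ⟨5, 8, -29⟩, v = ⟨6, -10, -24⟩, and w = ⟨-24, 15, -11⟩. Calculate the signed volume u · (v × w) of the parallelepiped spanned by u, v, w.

v × w:
i: (-10)·(-11) - (-24)·15 = 110 - (-360) = 470
j: (-24)·(-24) - 6·(-11) = 576 - (-66) = 642
k: 6·15 - (-10)·(-24) = 90 - 240 = -150
v × w = (470, 642, -150)
u · (v × w) = 5·470 + 8·642 + (-29)·(-150) = 2350 + 5136 + 4350 = 11836

11836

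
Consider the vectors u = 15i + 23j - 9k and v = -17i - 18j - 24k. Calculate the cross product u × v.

i: 23·(-24) - (-9)·(-18) = -552 - 162 = -714
j: (-9)·(-17) - 15·(-24) = 153 - (-360) = 513
k: 15·(-18) - 23·(-17) = -270 - (-391) = 121
u × v = (-714, 513, 121)

(-714, 513, 121)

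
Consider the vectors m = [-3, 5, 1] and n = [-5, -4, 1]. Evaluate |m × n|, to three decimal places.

38.131

i: 5·1 - 1·(-4) = 5 - (-4) = 9
j: 1·(-5) - (-3)·1 = -5 - (-3) = -2
k: (-3)·(-4) - 5·(-5) = 12 - (-25) = 37
m × n = (9, -2, 37)
|m × n| = √(9² + (-2)² + 37²) = √1454 ≈ 38.1314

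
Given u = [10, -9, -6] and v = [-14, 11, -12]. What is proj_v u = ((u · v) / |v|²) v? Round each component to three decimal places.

u · v = 10·(-14) + (-9)·11 + (-6)·(-12) = -140 - 99 + 72 = -167
|v|² = 196 + 121 + 144 = 461
proj_v u = (-167/461) · (-14, 11, -12) ≈ (5.072, -3.985, 4.347)

(5.072, -3.985, 4.347)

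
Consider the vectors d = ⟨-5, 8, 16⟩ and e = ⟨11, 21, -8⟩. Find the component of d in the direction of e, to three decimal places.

-0.600

d · e = (-5)·11 + 8·21 + 16·(-8) = -55 + 168 - 128 = -15
|e| = √(121 + 441 + 64) = √626 ≈ 25.0200
comp_e d = -15 / √626 ≈ -0.600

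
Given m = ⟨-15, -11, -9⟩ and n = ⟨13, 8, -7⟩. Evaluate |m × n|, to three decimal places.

268.354

i: (-11)·(-7) - (-9)·8 = 77 - (-72) = 149
j: (-9)·13 - (-15)·(-7) = -117 - 105 = -222
k: (-15)·8 - (-11)·13 = -120 - (-143) = 23
m × n = (149, -222, 23)
|m × n| = √(149² + (-222)² + 23²) = √72014 ≈ 268.3542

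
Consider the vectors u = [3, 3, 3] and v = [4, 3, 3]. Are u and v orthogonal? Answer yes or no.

no

u · v = 3·4 + 3·3 + 3·3 = 12 + 9 + 9 = 30
Nonzero, so the vectors are not orthogonal.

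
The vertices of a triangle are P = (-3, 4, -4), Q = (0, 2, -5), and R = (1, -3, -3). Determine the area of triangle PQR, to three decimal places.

8.646

PQ = (3, -2, -1),  PR = (4, -7, 1)
i: (-2)·1 - (-1)·(-7) = -2 - 7 = -9
j: (-1)·4 - 3·1 = -4 - 3 = -7
k: 3·(-7) - (-2)·4 = -21 - (-8) = -13
PQ × PR = (-9, -7, -13)
|PQ × PR| = √299 ≈ 17.2916
area = ½ · 17.2916 ≈ 8.646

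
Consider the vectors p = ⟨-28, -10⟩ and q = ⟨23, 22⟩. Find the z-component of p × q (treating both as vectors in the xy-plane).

-386

(-28)·22 - (-10)·23 = -616 - (-230) = -386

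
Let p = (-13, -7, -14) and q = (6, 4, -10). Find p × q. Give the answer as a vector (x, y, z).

(126, -214, -10)

i: (-7)·(-10) - (-14)·4 = 70 - (-56) = 126
j: (-14)·6 - (-13)·(-10) = -84 - 130 = -214
k: (-13)·4 - (-7)·6 = -52 - (-42) = -10
p × q = (126, -214, -10)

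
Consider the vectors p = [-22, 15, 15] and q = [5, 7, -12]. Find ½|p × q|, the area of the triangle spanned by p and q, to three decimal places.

205.783

i: 15·(-12) - 15·7 = -180 - 105 = -285
j: 15·5 - (-22)·(-12) = 75 - 264 = -189
k: (-22)·7 - 15·5 = -154 - 75 = -229
p × q = (-285, -189, -229)
|p × q| = √((-285)² + (-189)² + (-229)²) = √169387 ≈ 411.5665
area = ½ · 411.5665 ≈ 205.783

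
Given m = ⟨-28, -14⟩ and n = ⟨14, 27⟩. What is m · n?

-770

m · n = (-28)·14 + (-14)·27 = -392 - 378 = -770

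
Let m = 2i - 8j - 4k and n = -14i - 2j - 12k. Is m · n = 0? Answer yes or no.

m · n = 2·(-14) + (-8)·(-2) + (-4)·(-12) = -28 + 16 + 48 = 36
Nonzero, so the vectors are not orthogonal.

no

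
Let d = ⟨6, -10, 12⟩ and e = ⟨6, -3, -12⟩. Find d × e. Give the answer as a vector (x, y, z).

i: (-10)·(-12) - 12·(-3) = 120 - (-36) = 156
j: 12·6 - 6·(-12) = 72 - (-72) = 144
k: 6·(-3) - (-10)·6 = -18 - (-60) = 42
d × e = (156, 144, 42)

(156, 144, 42)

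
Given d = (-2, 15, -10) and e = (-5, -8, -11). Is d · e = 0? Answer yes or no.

d · e = (-2)·(-5) + 15·(-8) + (-10)·(-11) = 10 - 120 + 110 = 0
Zero, so the vectors are orthogonal.

yes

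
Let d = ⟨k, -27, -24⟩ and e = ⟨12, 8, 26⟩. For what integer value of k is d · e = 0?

70

d · e = k·12 + (-27)·8 + (-24)·26 = -840 + 12k
Set equal to 0: 12k = 840, so k = 70.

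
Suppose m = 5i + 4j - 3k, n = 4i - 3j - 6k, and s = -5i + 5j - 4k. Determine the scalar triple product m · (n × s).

379

n × s:
i: (-3)·(-4) - (-6)·5 = 12 - (-30) = 42
j: (-6)·(-5) - 4·(-4) = 30 - (-16) = 46
k: 4·5 - (-3)·(-5) = 20 - 15 = 5
n × s = (42, 46, 5)
m · (n × s) = 5·42 + 4·46 + (-3)·5 = 210 + 184 - 15 = 379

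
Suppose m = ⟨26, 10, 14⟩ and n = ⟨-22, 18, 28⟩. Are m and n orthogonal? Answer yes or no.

yes

m · n = 26·(-22) + 10·18 + 14·28 = -572 + 180 + 392 = 0
Zero, so the vectors are orthogonal.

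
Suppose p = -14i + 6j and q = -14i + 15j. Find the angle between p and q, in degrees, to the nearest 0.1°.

23.8

p · q = (-14)·(-14) + 6·15 = 196 + 90 = 286
|p|² = 196 + 36 = 232,  |p| = √232 ≈ 15.231546
|q|² = 196 + 225 = 421,  |q| = √421 ≈ 20.518285
cos θ = 286 / (15.231546 · 20.518285) ≈ 0.91513
θ = arccos(0.91513) ≈ 23.8°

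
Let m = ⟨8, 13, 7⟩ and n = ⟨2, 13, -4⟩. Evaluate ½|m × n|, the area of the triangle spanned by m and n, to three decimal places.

i: 13·(-4) - 7·13 = -52 - 91 = -143
j: 7·2 - 8·(-4) = 14 - (-32) = 46
k: 8·13 - 13·2 = 104 - 26 = 78
m × n = (-143, 46, 78)
|m × n| = √((-143)² + 46² + 78²) = √28649 ≈ 169.2602
area = ½ · 169.2602 ≈ 84.630

84.630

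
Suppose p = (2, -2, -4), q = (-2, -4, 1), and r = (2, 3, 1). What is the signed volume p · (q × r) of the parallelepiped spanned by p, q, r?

q × r:
i: (-4)·1 - 1·3 = -4 - 3 = -7
j: 1·2 - (-2)·1 = 2 - (-2) = 4
k: (-2)·3 - (-4)·2 = -6 - (-8) = 2
q × r = (-7, 4, 2)
p · (q × r) = 2·(-7) + (-2)·4 + (-4)·2 = -14 - 8 - 8 = -30

-30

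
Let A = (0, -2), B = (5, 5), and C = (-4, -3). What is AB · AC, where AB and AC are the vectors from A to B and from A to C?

AB = B − A = (5, 7)
AC = C − A = (-4, -1)
AB · AC = 5·(-4) + 7·(-1) = -20 - 7 = -27

-27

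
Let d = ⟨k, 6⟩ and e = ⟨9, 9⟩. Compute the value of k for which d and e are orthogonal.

-6

d · e = k·9 + 6·9 = 54 + 9k
Set equal to 0: 9k = -54, so k = -6.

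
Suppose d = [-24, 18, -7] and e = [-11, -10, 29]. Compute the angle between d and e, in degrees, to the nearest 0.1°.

96.8

d · e = (-24)·(-11) + 18·(-10) + (-7)·29 = 264 - 180 - 203 = -119
|d|² = 576 + 324 + 49 = 949,  |d| = √949 ≈ 30.805844
|e|² = 121 + 100 + 841 = 1062,  |e| = √1062 ≈ 32.588341
cos θ = -119 / (30.805844 · 32.588341) ≈ -0.11854
θ = arccos(-0.11854) ≈ 96.8°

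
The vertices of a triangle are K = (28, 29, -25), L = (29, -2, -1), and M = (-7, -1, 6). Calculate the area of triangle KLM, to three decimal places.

717.626

KL = (1, -31, 24),  KM = (-35, -30, 31)
i: (-31)·31 - 24·(-30) = -961 - (-720) = -241
j: 24·(-35) - 1·31 = -840 - 31 = -871
k: 1·(-30) - (-31)·(-35) = -30 - 1085 = -1115
KL × KM = (-241, -871, -1115)
|KL × KM| = √2059947 ≈ 1435.2515
area = ½ · 1435.2515 ≈ 717.626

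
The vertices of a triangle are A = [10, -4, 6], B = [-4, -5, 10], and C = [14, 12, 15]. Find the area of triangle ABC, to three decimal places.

AB = (-14, -1, 4),  AC = (4, 16, 9)
i: (-1)·9 - 4·16 = -9 - 64 = -73
j: 4·4 - (-14)·9 = 16 - (-126) = 142
k: (-14)·16 - (-1)·4 = -224 - (-4) = -220
AB × AC = (-73, 142, -220)
|AB × AC| = √73893 ≈ 271.8327
area = ½ · 271.8327 ≈ 135.916

135.916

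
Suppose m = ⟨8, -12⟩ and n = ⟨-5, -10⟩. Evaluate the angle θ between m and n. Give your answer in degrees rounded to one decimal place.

m · n = 8·(-5) + (-12)·(-10) = -40 + 120 = 80
|m|² = 64 + 144 = 208,  |m| = √208 ≈ 14.422205
|n|² = 25 + 100 = 125,  |n| = √125 ≈ 11.180340
cos θ = 80 / (14.422205 · 11.180340) ≈ 0.49614
θ = arccos(0.49614) ≈ 60.3°

60.3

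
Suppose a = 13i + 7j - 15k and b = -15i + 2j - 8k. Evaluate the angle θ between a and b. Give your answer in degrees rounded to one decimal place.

a · b = 13·(-15) + 7·2 + (-15)·(-8) = -195 + 14 + 120 = -61
|a|² = 169 + 49 + 225 = 443,  |a| = √443 ≈ 21.047565
|b|² = 225 + 4 + 64 = 293,  |b| = √293 ≈ 17.117243
cos θ = -61 / (21.047565 · 17.117243) ≈ -0.16931
θ = arccos(-0.16931) ≈ 99.7°

99.7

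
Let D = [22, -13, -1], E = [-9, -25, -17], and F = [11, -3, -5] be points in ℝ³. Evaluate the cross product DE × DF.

(208, 52, -442)

DE = (-31, -12, -16)
DF = (-11, 10, -4)
i: (-12)·(-4) - (-16)·10 = 48 - (-160) = 208
j: (-16)·(-11) - (-31)·(-4) = 176 - 124 = 52
k: (-31)·10 - (-12)·(-11) = -310 - 132 = -442
DE × DF = (208, 52, -442)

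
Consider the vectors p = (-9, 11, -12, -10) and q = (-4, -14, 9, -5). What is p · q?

p · q = (-9)·(-4) + 11·(-14) + (-12)·9 + (-10)·(-5) = 36 - 154 - 108 + 50 = -176

-176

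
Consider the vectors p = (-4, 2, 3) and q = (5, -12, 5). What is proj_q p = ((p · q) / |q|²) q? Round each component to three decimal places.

(-0.747, 1.794, -0.747)

p · q = (-4)·5 + 2·(-12) + 3·5 = -20 - 24 + 15 = -29
|q|² = 25 + 144 + 25 = 194
proj_q p = (-29/194) · (5, -12, 5) ≈ (-0.747, 1.794, -0.747)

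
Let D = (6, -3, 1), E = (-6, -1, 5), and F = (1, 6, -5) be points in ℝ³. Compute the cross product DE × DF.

DE = (-12, 2, 4)
DF = (-5, 9, -6)
i: 2·(-6) - 4·9 = -12 - 36 = -48
j: 4·(-5) - (-12)·(-6) = -20 - 72 = -92
k: (-12)·9 - 2·(-5) = -108 - (-10) = -98
DE × DF = (-48, -92, -98)

(-48, -92, -98)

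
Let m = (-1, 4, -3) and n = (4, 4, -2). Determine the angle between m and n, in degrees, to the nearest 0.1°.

m · n = (-1)·4 + 4·4 + (-3)·(-2) = -4 + 16 + 6 = 18
|m|² = 1 + 16 + 9 = 26,  |m| = √26 ≈ 5.099020
|n|² = 16 + 16 + 4 = 36,  |n| = √36 ≈ 6.000000
cos θ = 18 / (5.099020 · 6.000000) ≈ 0.58835
θ = arccos(0.58835) ≈ 54.0°

54.0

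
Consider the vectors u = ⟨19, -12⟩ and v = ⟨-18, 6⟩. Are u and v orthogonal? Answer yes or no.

u · v = 19·(-18) + (-12)·6 = -342 - 72 = -414
Nonzero, so the vectors are not orthogonal.

no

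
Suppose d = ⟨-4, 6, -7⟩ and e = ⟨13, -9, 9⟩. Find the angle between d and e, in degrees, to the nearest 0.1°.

d · e = (-4)·13 + 6·(-9) + (-7)·9 = -52 - 54 - 63 = -169
|d|² = 16 + 36 + 49 = 101,  |d| = √101 ≈ 10.049876
|e|² = 169 + 81 + 81 = 331,  |e| = √331 ≈ 18.193405
cos θ = -169 / (10.049876 · 18.193405) ≈ -0.92430
θ = arccos(-0.92430) ≈ 157.6°

157.6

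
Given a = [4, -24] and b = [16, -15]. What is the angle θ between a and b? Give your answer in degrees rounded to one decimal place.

a · b = 4·16 + (-24)·(-15) = 64 + 360 = 424
|a|² = 16 + 576 = 592,  |a| = √592 ≈ 24.331050
|b|² = 256 + 225 = 481,  |b| = √481 ≈ 21.931712
cos θ = 424 / (24.331050 · 21.931712) ≈ 0.79457
θ = arccos(0.79457) ≈ 37.4°

37.4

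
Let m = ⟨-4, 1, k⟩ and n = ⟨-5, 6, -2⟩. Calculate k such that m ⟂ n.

13

m · n = (-4)·(-5) + 1·6 + k·(-2) = 26 - 2k
Set equal to 0: -2k = -26, so k = 13.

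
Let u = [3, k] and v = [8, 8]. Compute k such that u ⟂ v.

-3

u · v = 3·8 + k·8 = 24 + 8k
Set equal to 0: 8k = -24, so k = -3.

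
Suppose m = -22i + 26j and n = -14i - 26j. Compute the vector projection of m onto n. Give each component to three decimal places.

m · n = (-22)·(-14) + 26·(-26) = 308 - 676 = -368
|n|² = 196 + 676 = 872
proj_n m = (-368/872) · (-14, -26) ≈ (5.908, 10.972)

(5.908, 10.972)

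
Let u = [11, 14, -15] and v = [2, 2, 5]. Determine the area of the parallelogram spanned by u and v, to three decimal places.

i: 14·5 - (-15)·2 = 70 - (-30) = 100
j: (-15)·2 - 11·5 = -30 - 55 = -85
k: 11·2 - 14·2 = 22 - 28 = -6
u × v = (100, -85, -6)
|u × v| = √(100² + (-85)² + (-6)²) = √17261 ≈ 131.3811

131.381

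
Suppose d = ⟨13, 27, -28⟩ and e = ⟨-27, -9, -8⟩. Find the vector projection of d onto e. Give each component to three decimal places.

(11.430, 3.810, 3.387)

d · e = 13·(-27) + 27·(-9) + (-28)·(-8) = -351 - 243 + 224 = -370
|e|² = 729 + 81 + 64 = 874
proj_e d = (-370/874) · (-27, -9, -8) ≈ (11.430, 3.810, 3.387)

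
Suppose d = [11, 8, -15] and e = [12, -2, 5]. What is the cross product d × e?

i: 8·5 - (-15)·(-2) = 40 - 30 = 10
j: (-15)·12 - 11·5 = -180 - 55 = -235
k: 11·(-2) - 8·12 = -22 - 96 = -118
d × e = (10, -235, -118)

(10, -235, -118)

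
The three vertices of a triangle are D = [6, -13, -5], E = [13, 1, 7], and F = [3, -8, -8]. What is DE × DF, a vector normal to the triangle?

DE = (7, 14, 12)
DF = (-3, 5, -3)
i: 14·(-3) - 12·5 = -42 - 60 = -102
j: 12·(-3) - 7·(-3) = -36 - (-21) = -15
k: 7·5 - 14·(-3) = 35 - (-42) = 77
DE × DF = (-102, -15, 77)

(-102, -15, 77)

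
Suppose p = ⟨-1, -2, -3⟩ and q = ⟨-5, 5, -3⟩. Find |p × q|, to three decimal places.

i: (-2)·(-3) - (-3)·5 = 6 - (-15) = 21
j: (-3)·(-5) - (-1)·(-3) = 15 - 3 = 12
k: (-1)·5 - (-2)·(-5) = -5 - 10 = -15
p × q = (21, 12, -15)
|p × q| = √(21² + 12² + (-15)²) = √810 ≈ 28.4605

28.460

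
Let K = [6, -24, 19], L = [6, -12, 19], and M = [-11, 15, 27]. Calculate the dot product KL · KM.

468

KL = L − K = (0, 12, 0)
KM = M − K = (-17, 39, 8)
KL · KM = 0·(-17) + 12·39 + 0·8 = 0 + 468 + 0 = 468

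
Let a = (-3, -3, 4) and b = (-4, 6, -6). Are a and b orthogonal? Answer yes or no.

no

a · b = (-3)·(-4) + (-3)·6 + 4·(-6) = 12 - 18 - 24 = -30
Nonzero, so the vectors are not orthogonal.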